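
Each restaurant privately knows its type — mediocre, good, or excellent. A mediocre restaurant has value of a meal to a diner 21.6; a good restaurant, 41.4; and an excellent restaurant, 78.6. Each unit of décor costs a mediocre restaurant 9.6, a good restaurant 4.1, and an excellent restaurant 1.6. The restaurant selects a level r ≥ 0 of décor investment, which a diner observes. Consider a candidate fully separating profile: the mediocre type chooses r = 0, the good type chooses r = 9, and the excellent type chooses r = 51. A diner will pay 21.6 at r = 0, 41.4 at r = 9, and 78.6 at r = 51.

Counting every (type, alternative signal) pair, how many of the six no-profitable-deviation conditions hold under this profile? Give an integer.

3

Excellent (own payoff 78.6 − 1.6×51 = -3): to r=0 gives 21.6 → profitable ✗; to r=9 gives 41.4 − 1.6×9 = 27 → profitable ✗.
Good (own payoff 41.4 − 4.1×9 = 4.5): to r=0 gives 21.6 → profitable ✗; to r=51 gives 78.6 − 4.1×51 = -130.5 → no gain ✓.
Mediocre (own payoff 21.6): to r=9 gives 41.4 − 9.6×9 = -45 → no gain ✓; to r=51 gives 78.6 − 9.6×51 = -411 → no gain ✓.
3 of the 6 constraints hold; not an equilibrium.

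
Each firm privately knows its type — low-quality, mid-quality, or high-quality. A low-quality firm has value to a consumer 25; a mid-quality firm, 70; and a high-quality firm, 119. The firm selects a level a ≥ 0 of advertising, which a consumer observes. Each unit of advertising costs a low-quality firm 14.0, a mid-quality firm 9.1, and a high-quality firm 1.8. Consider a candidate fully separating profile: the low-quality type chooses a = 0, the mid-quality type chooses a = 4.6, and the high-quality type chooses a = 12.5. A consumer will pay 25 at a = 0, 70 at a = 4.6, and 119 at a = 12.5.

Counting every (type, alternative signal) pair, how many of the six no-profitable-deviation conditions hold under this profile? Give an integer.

Mid-quality (own payoff 70 − 9.1×4.6 = 28.14): to a=0 gives 25 → no gain ✓; to a=12.5 gives 119 − 9.1×12.5 = 5.25 → no gain ✓.
High-quality (own payoff 119 − 1.8×12.5 = 96.5): to a=0 gives 25 → no gain ✓; to a=4.6 gives 70 − 1.8×4.6 = 61.72 → no gain ✓.
Low-quality (own payoff 25): to a=4.6 gives 70 − 14.0×4.6 = 5.6 → no gain ✓; to a=12.5 gives 119 − 14.0×12.5 = -56 → no gain ✓.
6 of the 6 constraints hold; this profile is a separating equilibrium.

6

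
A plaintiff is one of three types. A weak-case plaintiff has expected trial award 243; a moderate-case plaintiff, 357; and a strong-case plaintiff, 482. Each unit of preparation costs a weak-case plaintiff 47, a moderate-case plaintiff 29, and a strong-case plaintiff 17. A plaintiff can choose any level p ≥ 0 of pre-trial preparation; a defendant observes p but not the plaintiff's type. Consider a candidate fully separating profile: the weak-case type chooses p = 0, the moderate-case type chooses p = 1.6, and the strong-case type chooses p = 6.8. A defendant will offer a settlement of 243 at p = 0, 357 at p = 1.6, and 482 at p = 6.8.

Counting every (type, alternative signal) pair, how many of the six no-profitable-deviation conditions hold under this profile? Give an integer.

Strong-case (own payoff 482 − 17×6.8 = 366.4): to p=0 gives 243 → no gain ✓; to p=1.6 gives 357 − 17×1.6 = 329.8 → no gain ✓.
Moderate-case (own payoff 357 − 29×1.6 = 310.6): to p=0 gives 243 → no gain ✓; to p=6.8 gives 482 − 29×6.8 = 284.8 → no gain ✓.
Weak-case (own payoff 243): to p=1.6 gives 357 − 47×1.6 = 281.8 → profitable ✗; to p=6.8 gives 482 − 47×6.8 = 162.4 → no gain ✓.
5 of the 6 constraints hold; not an equilibrium.

5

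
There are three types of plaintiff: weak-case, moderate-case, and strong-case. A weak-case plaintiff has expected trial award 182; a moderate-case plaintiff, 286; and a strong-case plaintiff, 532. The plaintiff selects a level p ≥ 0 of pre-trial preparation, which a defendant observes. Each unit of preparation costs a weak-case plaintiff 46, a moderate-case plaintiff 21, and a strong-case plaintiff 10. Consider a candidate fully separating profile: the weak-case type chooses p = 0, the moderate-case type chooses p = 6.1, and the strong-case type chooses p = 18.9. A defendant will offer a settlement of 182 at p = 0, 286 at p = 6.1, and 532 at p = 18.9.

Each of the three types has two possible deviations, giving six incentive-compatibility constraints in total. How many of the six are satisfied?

Moderate-case (own payoff 286 − 21×6.1 = 157.9): to p=0 gives 182 → profitable ✗; to p=18.9 gives 532 − 21×18.9 = 135.1 → no gain ✓.
Weak-case (own payoff 182): to p=6.1 gives 286 − 46×6.1 = 5.4 → no gain ✓; to p=18.9 gives 532 − 46×18.9 = -337.4 → no gain ✓.
Strong-case (own payoff 532 − 10×18.9 = 343): to p=0 gives 182 → no gain ✓; to p=6.1 gives 286 − 10×6.1 = 225 → no gain ✓.
5 of the 6 constraints hold; not an equilibrium.

5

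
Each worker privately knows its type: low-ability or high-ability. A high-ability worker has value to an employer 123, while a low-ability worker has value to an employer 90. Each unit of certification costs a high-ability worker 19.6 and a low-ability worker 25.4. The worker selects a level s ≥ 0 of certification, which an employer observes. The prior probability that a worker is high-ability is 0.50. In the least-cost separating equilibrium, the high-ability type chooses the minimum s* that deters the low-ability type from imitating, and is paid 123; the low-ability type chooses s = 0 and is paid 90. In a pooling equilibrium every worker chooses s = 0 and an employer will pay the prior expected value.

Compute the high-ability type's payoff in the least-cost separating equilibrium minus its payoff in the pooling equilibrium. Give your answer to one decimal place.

Least-cost separating signal: s* solves 90 = 123 − 25.4·s*, so s* = (123 − 90)/25.4 ≈ 1.2992.
High-ability type's separating payoff: 123 − 19.6 × s* = 123 − 19.6 × (123 − 90)/25.4 = 123 − 646.8/25.4 ≈ 97.535.
Pooling payoff: 0.50 × 123 + 0.50 × 90 = 106.5.
Difference: 97.535 − 106.5 = -8.965, i.e. -9.0 to one decimal place.
The high-ability type would prefer the pooling outcome.

-9.0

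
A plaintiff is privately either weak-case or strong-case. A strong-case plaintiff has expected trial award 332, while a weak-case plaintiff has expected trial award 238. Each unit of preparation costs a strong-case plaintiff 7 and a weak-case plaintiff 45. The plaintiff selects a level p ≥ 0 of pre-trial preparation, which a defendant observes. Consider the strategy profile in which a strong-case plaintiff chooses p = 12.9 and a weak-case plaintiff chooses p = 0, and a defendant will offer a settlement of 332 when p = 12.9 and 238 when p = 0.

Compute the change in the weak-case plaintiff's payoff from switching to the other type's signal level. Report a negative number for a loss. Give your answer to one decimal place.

-486.5

Playing p = 0 the weak-case plaintiff receives 238.
Deviating to p = 12.9 brings payment 332 at cost 45 × 12.9 = 580.5, netting -248.5.
Gain from deviating: -248.5 − 238 = -486.5.
The gain is negative, so the weak-case type's incentive-compatibility constraint is satisfied.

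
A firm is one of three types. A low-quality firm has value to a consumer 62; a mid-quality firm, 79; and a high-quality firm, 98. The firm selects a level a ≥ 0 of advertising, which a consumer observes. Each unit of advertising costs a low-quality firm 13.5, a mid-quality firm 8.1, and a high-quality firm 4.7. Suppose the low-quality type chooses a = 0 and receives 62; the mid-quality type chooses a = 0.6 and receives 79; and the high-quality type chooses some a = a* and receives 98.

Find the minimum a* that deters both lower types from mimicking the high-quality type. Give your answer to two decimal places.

2.95

Mid-quality type (on-path payoff 79 − 8.1×0.6 = 74.14) won't mimic when 74.14 ≥ 98 − 8.1·a*, i.e. a* ≥ 2.95.
Low-quality type (on-path payoff 62) won't mimic when 62 ≥ 98 − 13.5·a*, i.e. a* ≥ 2.67.
Both must hold, so a* = max(2.67, 2.95) = 2.95. The mid-quality type's constraint binds.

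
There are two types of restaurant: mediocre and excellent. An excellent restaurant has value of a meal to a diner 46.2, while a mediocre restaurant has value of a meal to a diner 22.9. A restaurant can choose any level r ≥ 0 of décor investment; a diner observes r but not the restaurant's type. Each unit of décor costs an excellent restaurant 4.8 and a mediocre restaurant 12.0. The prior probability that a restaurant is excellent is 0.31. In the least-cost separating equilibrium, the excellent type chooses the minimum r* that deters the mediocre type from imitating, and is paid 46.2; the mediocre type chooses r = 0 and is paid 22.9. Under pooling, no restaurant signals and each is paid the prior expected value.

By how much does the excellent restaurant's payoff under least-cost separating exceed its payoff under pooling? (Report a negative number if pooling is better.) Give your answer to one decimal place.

Least-cost separating signal: r* solves 22.9 = 46.2 − 12.0·r*, so r* = (46.2 − 22.9)/12.0 ≈ 1.9417.
Excellent type's separating payoff: 46.2 − 4.8 × r* = 46.2 − 4.8 × (46.2 − 22.9)/12.0 = 46.2 − 111.84/12.0 = 36.88.
Pooling payoff: 0.31 × 46.2 + 0.69 × 22.9 = 30.123.
Difference: 36.88 − 30.123 = 6.757, i.e. 6.8 to one decimal place.
The excellent type prefers to separate.

6.8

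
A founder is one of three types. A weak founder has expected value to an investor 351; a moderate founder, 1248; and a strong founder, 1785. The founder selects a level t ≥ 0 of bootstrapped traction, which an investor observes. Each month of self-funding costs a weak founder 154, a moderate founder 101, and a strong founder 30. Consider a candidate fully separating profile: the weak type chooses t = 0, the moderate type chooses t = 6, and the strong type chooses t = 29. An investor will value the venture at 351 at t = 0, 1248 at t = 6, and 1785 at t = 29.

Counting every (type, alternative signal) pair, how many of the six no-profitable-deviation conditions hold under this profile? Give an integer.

5

Weak (own payoff 351): to t=6 gives 1248 − 154×6 = 324 → no gain ✓; to t=29 gives 1785 − 154×29 = -2681 → no gain ✓.
Strong (own payoff 1785 − 30×29 = 915): to t=0 gives 351 → no gain ✓; to t=6 gives 1248 − 30×6 = 1068 → profitable ✗.
Moderate (own payoff 1248 − 101×6 = 642): to t=0 gives 351 → no gain ✓; to t=29 gives 1785 − 101×29 = -1144 → no gain ✓.
5 of the 6 constraints hold; not an equilibrium.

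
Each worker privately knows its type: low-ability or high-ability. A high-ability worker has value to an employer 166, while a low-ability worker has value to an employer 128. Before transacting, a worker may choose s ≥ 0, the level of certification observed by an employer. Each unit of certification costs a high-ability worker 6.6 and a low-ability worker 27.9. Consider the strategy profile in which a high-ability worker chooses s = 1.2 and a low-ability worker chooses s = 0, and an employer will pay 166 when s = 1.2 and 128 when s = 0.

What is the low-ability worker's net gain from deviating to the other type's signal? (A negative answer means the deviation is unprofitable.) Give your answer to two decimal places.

4.52

Playing s = 0 the low-ability worker receives 128.
Deviating to s = 1.2 brings payment 166 at cost 27.9 × 1.2 = 33.48, netting 132.52.
Gain from deviating: 132.52 − 128 = 4.52.
The gain is positive, so the low-ability type's incentive-compatibility constraint is violated — this profile is not a separating equilibrium.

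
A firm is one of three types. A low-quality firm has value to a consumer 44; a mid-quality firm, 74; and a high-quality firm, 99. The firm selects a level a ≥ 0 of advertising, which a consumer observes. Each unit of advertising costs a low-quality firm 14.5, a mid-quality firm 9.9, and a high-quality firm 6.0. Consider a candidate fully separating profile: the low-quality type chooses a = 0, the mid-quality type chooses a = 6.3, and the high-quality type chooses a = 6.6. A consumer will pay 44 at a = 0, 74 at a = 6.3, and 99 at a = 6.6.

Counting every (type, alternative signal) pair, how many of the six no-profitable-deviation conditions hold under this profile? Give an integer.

Mid-quality (own payoff 74 − 9.9×6.3 = 11.63): to a=0 gives 44 → profitable ✗; to a=6.6 gives 99 − 9.9×6.6 = 33.66 → profitable ✗.
Low-quality (own payoff 44): to a=6.3 gives 74 − 14.5×6.3 = -17.35 → no gain ✓; to a=6.6 gives 99 − 14.5×6.6 = 3.3 → no gain ✓.
High-quality (own payoff 99 − 6.0×6.6 = 59.4): to a=0 gives 44 → no gain ✓; to a=6.3 gives 74 − 6.0×6.3 = 36.2 → no gain ✓.
4 of the 6 constraints hold; not an equilibrium.

4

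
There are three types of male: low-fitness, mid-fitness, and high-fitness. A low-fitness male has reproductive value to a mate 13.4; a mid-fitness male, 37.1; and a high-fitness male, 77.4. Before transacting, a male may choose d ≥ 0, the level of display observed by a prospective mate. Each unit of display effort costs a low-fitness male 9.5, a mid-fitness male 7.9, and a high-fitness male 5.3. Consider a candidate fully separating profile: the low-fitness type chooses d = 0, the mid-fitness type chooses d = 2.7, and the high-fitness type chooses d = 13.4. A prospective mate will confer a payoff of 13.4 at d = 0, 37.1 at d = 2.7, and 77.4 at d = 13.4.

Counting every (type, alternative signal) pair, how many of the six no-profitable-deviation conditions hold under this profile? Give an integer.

Mid-fitness (own payoff 37.1 − 7.9×2.7 = 15.77): to d=0 gives 13.4 → no gain ✓; to d=13.4 gives 77.4 − 7.9×13.4 = -28.46 → no gain ✓.
Low-fitness (own payoff 13.4): to d=2.7 gives 37.1 − 9.5×2.7 = 11.45 → no gain ✓; to d=13.4 gives 77.4 − 9.5×13.4 = -49.9 → no gain ✓.
High-fitness (own payoff 77.4 − 5.3×13.4 = 6.38): to d=0 gives 13.4 → profitable ✗; to d=2.7 gives 37.1 − 5.3×2.7 = 22.79 → profitable ✗.
4 of the 6 constraints hold; not an equilibrium.

4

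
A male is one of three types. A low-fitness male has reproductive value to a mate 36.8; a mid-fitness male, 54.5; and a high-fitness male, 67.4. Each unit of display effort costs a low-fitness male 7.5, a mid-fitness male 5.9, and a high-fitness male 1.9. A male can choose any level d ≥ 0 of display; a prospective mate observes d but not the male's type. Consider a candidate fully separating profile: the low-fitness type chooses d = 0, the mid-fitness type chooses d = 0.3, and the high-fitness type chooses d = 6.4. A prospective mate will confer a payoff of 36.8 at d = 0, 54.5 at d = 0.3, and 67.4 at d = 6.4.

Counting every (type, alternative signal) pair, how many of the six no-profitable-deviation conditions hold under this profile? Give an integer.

High-fitness (own payoff 67.4 − 1.9×6.4 = 55.24): to d=0 gives 36.8 → no gain ✓; to d=0.3 gives 54.5 − 1.9×0.3 = 53.93 → no gain ✓.
Mid-fitness (own payoff 54.5 − 5.9×0.3 = 52.73): to d=0 gives 36.8 → no gain ✓; to d=6.4 gives 67.4 − 5.9×6.4 = 29.64 → no gain ✓.
Low-fitness (own payoff 36.8): to d=0.3 gives 54.5 − 7.5×0.3 = 52.25 → profitable ✗; to d=6.4 gives 67.4 − 7.5×6.4 = 19.4 → no gain ✓.
5 of the 6 constraints hold; not an equilibrium.

5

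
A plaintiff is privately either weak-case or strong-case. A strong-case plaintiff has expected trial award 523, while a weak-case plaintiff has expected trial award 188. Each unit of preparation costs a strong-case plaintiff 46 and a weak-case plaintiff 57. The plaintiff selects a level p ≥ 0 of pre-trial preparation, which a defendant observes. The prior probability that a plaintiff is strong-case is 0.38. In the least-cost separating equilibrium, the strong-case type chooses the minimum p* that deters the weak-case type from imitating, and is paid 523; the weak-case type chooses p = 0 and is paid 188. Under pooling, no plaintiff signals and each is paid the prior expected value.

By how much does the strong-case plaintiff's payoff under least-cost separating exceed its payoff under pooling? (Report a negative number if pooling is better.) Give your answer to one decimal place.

Least-cost separating signal: p* solves 188 = 523 − 57·p*, so p* = (523 − 188)/57 ≈ 5.8772.
Strong-case type's separating payoff: 523 − 46 × p* = 523 − 46 × (523 − 188)/57 = 523 − 15410/57 ≈ 252.649.
Pooling payoff: 0.38 × 523 + 0.62 × 188 = 315.3.
Difference: 252.649 − 315.3 = -62.651, i.e. -62.7 to one decimal place.
The strong-case type would prefer the pooling outcome.

-62.7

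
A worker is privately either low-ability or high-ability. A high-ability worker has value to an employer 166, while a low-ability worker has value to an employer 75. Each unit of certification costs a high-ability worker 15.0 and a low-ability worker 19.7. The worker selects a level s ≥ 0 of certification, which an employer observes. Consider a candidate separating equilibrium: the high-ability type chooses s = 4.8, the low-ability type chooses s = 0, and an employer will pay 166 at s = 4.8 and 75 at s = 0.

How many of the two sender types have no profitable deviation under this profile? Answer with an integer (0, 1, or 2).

2

Low-ability type: stay at 0 → 75; mimic → 166 − 19.7 × 4.8 = 71.44. IC holds (75 ≥ 71.44).
High-ability type: signal → 166 − 15.0 × 4.8 = 94; deviate to 0 → 75. IC holds (94 ≥ 75).
2 of 2 constraints hold, so this is a separating equilibrium.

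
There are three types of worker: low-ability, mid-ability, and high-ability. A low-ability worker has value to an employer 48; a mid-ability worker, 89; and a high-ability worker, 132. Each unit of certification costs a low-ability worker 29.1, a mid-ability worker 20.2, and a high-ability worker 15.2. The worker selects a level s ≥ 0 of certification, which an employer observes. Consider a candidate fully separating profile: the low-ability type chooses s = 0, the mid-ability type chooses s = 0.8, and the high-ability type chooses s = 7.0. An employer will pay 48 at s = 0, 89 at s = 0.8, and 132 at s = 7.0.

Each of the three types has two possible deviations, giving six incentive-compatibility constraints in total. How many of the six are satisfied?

High-ability (own payoff 132 − 15.2×7.0 = 25.6): to s=0 gives 48 → profitable ✗; to s=0.8 gives 89 − 15.2×0.8 = 76.84 → profitable ✗.
Mid-ability (own payoff 89 − 20.2×0.8 = 72.84): to s=0 gives 48 → no gain ✓; to s=7.0 gives 132 − 20.2×7.0 = -9.4 → no gain ✓.
Low-ability (own payoff 48): to s=0.8 gives 89 − 29.1×0.8 = 65.72 → profitable ✗; to s=7.0 gives 132 − 29.1×7.0 = -71.7 → no gain ✓.
3 of the 6 constraints hold; not an equilibrium.

3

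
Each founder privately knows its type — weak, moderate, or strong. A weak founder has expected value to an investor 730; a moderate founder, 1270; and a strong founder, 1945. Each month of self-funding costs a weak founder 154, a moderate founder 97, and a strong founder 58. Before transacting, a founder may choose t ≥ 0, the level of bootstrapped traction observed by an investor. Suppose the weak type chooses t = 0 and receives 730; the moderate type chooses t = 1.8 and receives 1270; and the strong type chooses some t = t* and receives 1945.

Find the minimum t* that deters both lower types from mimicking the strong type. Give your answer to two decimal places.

Moderate type (on-path payoff 1270 − 97×1.8 = 1095.4) won't mimic when 1095.4 ≥ 1945 − 97·t*, i.e. t* ≥ 8.76.
Weak type (on-path payoff 730) won't mimic when 730 ≥ 1945 − 154·t*, i.e. t* ≥ 7.89.
Both must hold, so t* = max(7.89, 8.76) = 8.76. The moderate type's constraint binds.

8.76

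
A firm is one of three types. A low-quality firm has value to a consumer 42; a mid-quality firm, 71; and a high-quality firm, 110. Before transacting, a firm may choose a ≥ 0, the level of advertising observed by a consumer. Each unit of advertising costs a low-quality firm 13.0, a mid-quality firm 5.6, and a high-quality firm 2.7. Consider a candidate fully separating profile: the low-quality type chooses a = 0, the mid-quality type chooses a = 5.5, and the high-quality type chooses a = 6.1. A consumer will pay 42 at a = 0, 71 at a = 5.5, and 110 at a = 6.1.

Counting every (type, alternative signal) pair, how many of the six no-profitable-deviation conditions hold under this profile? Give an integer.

Mid-quality (own payoff 71 − 5.6×5.5 = 40.2): to a=0 gives 42 → profitable ✗; to a=6.1 gives 110 − 5.6×6.1 = 75.84 → profitable ✗.
High-quality (own payoff 110 − 2.7×6.1 = 93.53): to a=0 gives 42 → no gain ✓; to a=5.5 gives 71 − 2.7×5.5 = 56.15 → no gain ✓.
Low-quality (own payoff 42): to a=5.5 gives 71 − 13.0×5.5 = -0.5 → no gain ✓; to a=6.1 gives 110 − 13.0×6.1 = 30.7 → no gain ✓.
4 of the 6 constraints hold; not an equilibrium.

4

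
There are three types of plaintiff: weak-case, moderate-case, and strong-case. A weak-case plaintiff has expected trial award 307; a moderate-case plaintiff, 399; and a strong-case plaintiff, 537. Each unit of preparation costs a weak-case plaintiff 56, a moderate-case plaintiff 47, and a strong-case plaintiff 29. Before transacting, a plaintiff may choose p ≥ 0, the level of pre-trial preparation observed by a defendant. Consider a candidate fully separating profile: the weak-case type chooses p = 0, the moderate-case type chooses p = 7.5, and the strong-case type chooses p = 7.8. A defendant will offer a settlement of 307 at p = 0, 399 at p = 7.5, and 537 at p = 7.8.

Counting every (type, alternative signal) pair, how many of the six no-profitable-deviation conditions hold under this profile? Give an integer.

Strong-case (own payoff 537 − 29×7.8 = 310.8): to p=0 gives 307 → no gain ✓; to p=7.5 gives 399 − 29×7.5 = 181.5 → no gain ✓.
Weak-case (own payoff 307): to p=7.5 gives 399 − 56×7.5 = -21 → no gain ✓; to p=7.8 gives 537 − 56×7.8 = 100.2 → no gain ✓.
Moderate-case (own payoff 399 − 47×7.5 = 46.5): to p=0 gives 307 → profitable ✗; to p=7.8 gives 537 − 47×7.8 = 170.4 → profitable ✗.
4 of the 6 constraints hold; not an equilibrium.

4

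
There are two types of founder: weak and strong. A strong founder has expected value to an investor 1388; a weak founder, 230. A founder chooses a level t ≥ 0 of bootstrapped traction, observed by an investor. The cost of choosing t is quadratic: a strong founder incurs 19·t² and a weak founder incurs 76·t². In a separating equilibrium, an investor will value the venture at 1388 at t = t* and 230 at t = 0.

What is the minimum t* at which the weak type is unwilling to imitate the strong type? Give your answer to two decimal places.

The weak type at t = 0 receives 230; imitating at t* yields 1388 − 76·t*².
Indifference: 230 = 1388 − 76·t*², so t*² = (1388 − 230) / 76 ≈ 15.2368.
t* = √15.2368 ≈ 3.90.

3.90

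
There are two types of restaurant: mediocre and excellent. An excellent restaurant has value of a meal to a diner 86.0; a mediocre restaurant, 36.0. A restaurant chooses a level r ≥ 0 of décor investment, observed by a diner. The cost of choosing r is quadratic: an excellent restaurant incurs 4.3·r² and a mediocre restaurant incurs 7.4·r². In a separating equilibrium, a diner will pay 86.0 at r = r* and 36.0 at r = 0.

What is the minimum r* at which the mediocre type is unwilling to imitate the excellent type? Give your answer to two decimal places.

2.60

The mediocre type at r = 0 receives 36.0; imitating at r* yields 86.0 − 7.4·r*².
Indifference: 36.0 = 86.0 − 7.4·r*², so r*² = (86.0 − 36.0) / 7.4 ≈ 6.7568.
r* = √6.7568 ≈ 2.60.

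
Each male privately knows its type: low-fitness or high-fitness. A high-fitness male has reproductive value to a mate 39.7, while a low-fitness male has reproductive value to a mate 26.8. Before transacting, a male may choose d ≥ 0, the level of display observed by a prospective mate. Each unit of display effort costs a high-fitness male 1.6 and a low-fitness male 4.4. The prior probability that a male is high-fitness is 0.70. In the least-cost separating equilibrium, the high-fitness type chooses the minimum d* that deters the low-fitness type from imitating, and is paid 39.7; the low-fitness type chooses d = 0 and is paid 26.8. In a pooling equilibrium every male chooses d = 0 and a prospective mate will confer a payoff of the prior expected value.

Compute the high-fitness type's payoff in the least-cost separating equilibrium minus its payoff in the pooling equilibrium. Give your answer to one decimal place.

Least-cost separating signal: d* solves 26.8 = 39.7 − 4.4·d*, so d* = (39.7 − 26.8)/4.4 ≈ 2.9318.
High-fitness type's separating payoff: 39.7 − 1.6 × d* = 39.7 − 1.6 × (39.7 − 26.8)/4.4 = 39.7 − 20.64/4.4 ≈ 35.009.
Pooling payoff: 0.70 × 39.7 + 0.30 × 26.8 = 35.83.
Difference: 35.009 − 35.83 = -0.821, i.e. -0.8 to one decimal place.
The high-fitness type would prefer the pooling outcome.

-0.8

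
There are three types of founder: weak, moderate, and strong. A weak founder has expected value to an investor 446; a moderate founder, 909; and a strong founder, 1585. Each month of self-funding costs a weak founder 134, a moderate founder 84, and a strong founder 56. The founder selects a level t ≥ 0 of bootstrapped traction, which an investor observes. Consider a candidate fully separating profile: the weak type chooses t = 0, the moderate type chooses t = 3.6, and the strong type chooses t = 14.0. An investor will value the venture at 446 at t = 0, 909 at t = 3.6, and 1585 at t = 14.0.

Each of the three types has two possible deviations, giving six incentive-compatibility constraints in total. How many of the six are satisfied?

Moderate (own payoff 909 − 84×3.6 = 606.6): to t=0 gives 446 → no gain ✓; to t=14.0 gives 1585 − 84×14.0 = 409 → no gain ✓.
Strong (own payoff 1585 − 56×14.0 = 801): to t=0 gives 446 → no gain ✓; to t=3.6 gives 909 − 56×3.6 = 707.4 → no gain ✓.
Weak (own payoff 446): to t=3.6 gives 909 − 134×3.6 = 426.6 → no gain ✓; to t=14.0 gives 1585 − 134×14.0 = -291 → no gain ✓.
6 of the 6 constraints hold; this profile is a separating equilibrium.

6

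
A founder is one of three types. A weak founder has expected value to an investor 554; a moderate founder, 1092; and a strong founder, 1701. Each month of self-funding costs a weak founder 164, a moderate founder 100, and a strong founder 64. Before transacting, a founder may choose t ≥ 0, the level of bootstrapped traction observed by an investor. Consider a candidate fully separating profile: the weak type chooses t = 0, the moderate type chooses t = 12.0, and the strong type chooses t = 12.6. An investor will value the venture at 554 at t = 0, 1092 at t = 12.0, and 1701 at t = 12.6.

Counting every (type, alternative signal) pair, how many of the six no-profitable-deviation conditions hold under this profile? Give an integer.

Weak (own payoff 554): to t=12.0 gives 1092 − 164×12.0 = -876 → no gain ✓; to t=12.6 gives 1701 − 164×12.6 = -365.4 → no gain ✓.
Strong (own payoff 1701 − 64×12.6 = 894.6): to t=0 gives 554 → no gain ✓; to t=12.0 gives 1092 − 64×12.0 = 324 → no gain ✓.
Moderate (own payoff 1092 − 100×12.0 = -108): to t=0 gives 554 → profitable ✗; to t=12.6 gives 1701 − 100×12.6 = 441 → profitable ✗.
4 of the 6 constraints hold; not an equilibrium.

4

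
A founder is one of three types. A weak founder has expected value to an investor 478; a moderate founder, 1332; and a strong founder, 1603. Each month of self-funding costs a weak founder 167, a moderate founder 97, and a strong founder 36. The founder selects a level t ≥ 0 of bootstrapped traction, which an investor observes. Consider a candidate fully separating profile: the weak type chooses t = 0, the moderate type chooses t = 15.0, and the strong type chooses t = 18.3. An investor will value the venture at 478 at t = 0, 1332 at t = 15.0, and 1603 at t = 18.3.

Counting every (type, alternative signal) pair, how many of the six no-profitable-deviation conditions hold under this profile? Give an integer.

5

Strong (own payoff 1603 − 36×18.3 = 944.2): to t=0 gives 478 → no gain ✓; to t=15.0 gives 1332 − 36×15.0 = 792 → no gain ✓.
Weak (own payoff 478): to t=15.0 gives 1332 − 167×15.0 = -1173 → no gain ✓; to t=18.3 gives 1603 − 167×18.3 = -1453.1 → no gain ✓.
Moderate (own payoff 1332 − 97×15.0 = -123): to t=0 gives 478 → profitable ✗; to t=18.3 gives 1603 − 97×18.3 = -172.1 → no gain ✓.
5 of the 6 constraints hold; not an equilibrium.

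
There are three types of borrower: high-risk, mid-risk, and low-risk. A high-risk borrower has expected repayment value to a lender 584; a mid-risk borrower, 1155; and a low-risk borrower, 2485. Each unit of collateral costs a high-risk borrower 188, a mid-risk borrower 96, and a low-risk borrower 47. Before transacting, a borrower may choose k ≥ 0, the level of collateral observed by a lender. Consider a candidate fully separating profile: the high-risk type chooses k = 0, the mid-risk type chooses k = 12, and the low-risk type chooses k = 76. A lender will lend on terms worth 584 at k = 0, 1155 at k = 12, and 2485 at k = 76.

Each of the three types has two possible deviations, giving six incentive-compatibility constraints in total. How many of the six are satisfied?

3

Mid-risk (own payoff 1155 − 96×12 = 3): to k=0 gives 584 → profitable ✗; to k=76 gives 2485 − 96×76 = -4811 → no gain ✓.
High-risk (own payoff 584): to k=12 gives 1155 − 188×12 = -1101 → no gain ✓; to k=76 gives 2485 − 188×76 = -11803 → no gain ✓.
Low-risk (own payoff 2485 − 47×76 = -1087): to k=0 gives 584 → profitable ✗; to k=12 gives 1155 − 47×12 = 591 → profitable ✗.
3 of the 6 constraints hold; not an equilibrium.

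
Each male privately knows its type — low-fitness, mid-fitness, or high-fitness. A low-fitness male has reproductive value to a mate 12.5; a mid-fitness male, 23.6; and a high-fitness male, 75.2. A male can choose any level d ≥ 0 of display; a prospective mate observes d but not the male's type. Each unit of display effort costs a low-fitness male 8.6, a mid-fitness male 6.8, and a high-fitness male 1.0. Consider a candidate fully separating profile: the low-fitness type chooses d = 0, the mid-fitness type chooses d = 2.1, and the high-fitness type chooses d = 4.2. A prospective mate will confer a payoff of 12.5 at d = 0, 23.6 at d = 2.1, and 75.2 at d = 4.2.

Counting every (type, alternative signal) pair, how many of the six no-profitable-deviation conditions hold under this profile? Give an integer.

High-fitness (own payoff 75.2 − 1.0×4.2 = 71): to d=0 gives 12.5 → no gain ✓; to d=2.1 gives 23.6 − 1.0×2.1 = 21.5 → no gain ✓.
Mid-fitness (own payoff 23.6 − 6.8×2.1 = 9.32): to d=0 gives 12.5 → profitable ✗; to d=4.2 gives 75.2 − 6.8×4.2 = 46.64 → profitable ✗.
Low-fitness (own payoff 12.5): to d=2.1 gives 23.6 − 8.6×2.1 = 5.54 → no gain ✓; to d=4.2 gives 75.2 − 8.6×4.2 = 39.08 → profitable ✗.
3 of the 6 constraints hold; not an equilibrium.

3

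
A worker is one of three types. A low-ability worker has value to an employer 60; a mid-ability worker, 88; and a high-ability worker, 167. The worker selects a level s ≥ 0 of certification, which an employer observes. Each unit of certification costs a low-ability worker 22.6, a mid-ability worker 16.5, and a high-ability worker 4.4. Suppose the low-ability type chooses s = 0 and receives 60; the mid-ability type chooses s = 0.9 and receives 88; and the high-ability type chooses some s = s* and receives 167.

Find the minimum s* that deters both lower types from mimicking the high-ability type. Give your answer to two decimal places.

5.69

Low-ability type (on-path payoff 60) won't mimic when 60 ≥ 167 − 22.6·s*, i.e. s* ≥ 4.73.
Mid-ability type (on-path payoff 88 − 16.5×0.9 = 73.15) won't mimic when 73.15 ≥ 167 − 16.5·s*, i.e. s* ≥ 5.69.
Both must hold, so s* = max(4.73, 5.69) = 5.69. The mid-ability type's constraint binds.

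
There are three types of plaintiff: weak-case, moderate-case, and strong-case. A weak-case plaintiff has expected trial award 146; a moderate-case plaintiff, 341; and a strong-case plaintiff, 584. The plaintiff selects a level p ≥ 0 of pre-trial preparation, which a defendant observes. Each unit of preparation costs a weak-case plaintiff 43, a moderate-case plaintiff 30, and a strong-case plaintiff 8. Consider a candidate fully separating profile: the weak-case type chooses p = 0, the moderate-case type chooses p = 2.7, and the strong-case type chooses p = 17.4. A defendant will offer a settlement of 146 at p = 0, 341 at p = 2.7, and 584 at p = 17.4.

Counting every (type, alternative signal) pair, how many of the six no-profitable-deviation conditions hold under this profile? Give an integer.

5

Weak-case (own payoff 146): to p=2.7 gives 341 − 43×2.7 = 224.9 → profitable ✗; to p=17.4 gives 584 − 43×17.4 = -164.2 → no gain ✓.
Moderate-case (own payoff 341 − 30×2.7 = 260): to p=0 gives 146 → no gain ✓; to p=17.4 gives 584 − 30×17.4 = 62 → no gain ✓.
Strong-case (own payoff 584 − 8×17.4 = 444.8): to p=0 gives 146 → no gain ✓; to p=2.7 gives 341 − 8×2.7 = 319.4 → no gain ✓.
5 of the 6 constraints hold; not an equilibrium.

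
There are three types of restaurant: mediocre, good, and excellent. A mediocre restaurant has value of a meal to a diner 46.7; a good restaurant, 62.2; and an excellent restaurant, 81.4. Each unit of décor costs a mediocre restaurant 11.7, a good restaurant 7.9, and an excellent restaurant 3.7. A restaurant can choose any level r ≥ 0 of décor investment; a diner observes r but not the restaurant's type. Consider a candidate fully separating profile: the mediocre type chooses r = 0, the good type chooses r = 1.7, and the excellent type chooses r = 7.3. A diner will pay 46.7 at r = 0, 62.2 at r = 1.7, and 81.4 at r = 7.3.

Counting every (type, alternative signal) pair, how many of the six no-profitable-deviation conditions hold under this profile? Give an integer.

Mediocre (own payoff 46.7): to r=1.7 gives 62.2 − 11.7×1.7 = 42.31 → no gain ✓; to r=7.3 gives 81.4 − 11.7×7.3 = -4.01 → no gain ✓.
Excellent (own payoff 81.4 − 3.7×7.3 = 54.39): to r=0 gives 46.7 → no gain ✓; to r=1.7 gives 62.2 − 3.7×1.7 = 55.91 → profitable ✗.
Good (own payoff 62.2 − 7.9×1.7 = 48.77): to r=0 gives 46.7 → no gain ✓; to r=7.3 gives 81.4 − 7.9×7.3 = 23.73 → no gain ✓.
5 of the 6 constraints hold; not an equilibrium.

5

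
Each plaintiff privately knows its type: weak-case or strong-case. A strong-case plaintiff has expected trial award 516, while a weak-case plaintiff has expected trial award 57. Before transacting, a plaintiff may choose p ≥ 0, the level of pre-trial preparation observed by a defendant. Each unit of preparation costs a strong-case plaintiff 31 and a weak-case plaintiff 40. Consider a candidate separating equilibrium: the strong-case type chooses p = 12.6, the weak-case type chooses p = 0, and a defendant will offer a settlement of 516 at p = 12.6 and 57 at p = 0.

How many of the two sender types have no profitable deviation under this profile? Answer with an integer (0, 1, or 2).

Weak-case type: stay at 0 → 57; mimic → 516 − 40 × 12.6 = 12. IC holds (57 ≥ 12).
Strong-case type: signal → 516 − 31 × 12.6 = 125.4; deviate to 0 → 57. IC holds (125.4 ≥ 57).
2 of 2 constraints hold, so this is a separating equilibrium.

2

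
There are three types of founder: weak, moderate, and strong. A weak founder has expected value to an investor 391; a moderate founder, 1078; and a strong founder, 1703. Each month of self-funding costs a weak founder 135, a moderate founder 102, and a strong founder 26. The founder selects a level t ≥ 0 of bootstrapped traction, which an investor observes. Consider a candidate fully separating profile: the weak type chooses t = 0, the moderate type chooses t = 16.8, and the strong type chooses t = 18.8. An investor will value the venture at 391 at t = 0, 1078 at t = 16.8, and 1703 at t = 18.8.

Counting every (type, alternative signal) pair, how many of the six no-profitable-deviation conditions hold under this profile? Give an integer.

4

Weak (own payoff 391): to t=16.8 gives 1078 − 135×16.8 = -1190 → no gain ✓; to t=18.8 gives 1703 − 135×18.8 = -835 → no gain ✓.
Moderate (own payoff 1078 − 102×16.8 = -635.6): to t=0 gives 391 → profitable ✗; to t=18.8 gives 1703 − 102×18.8 = -214.6 → profitable ✗.
Strong (own payoff 1703 − 26×18.8 = 1214.2): to t=0 gives 391 → no gain ✓; to t=16.8 gives 1078 − 26×16.8 = 641.2 → no gain ✓.
4 of the 6 constraints hold; not an equilibrium.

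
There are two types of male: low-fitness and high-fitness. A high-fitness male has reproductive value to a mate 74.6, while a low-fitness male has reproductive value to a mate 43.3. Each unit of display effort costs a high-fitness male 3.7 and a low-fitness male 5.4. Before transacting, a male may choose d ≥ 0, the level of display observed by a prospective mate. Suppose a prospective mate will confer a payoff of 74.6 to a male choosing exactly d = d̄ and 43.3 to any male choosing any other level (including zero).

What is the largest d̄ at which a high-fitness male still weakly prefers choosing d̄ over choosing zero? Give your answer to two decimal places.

Choosing d̄ yields the high-fitness type 74.6 − 3.7·d̄; choosing zero yields 43.3.
The high-fitness type is indifferent at 74.6 − 3.7·d̄ = 43.3, i.e. d̄ = (74.6 − 43.3) / 3.7 ≈ 8.46.
For any d̄ above 8.46 the high-fitness type would rather pool at zero, so separation collapses.

8.46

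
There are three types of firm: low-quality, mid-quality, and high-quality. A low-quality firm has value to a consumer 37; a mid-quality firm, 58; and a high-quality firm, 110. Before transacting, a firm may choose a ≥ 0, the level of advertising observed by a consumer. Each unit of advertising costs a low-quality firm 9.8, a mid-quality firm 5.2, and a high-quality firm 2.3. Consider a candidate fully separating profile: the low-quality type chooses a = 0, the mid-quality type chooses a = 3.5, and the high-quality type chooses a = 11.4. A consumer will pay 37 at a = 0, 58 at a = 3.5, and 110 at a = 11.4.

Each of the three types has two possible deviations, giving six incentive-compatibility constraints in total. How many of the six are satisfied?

5

Low-quality (own payoff 37): to a=3.5 gives 58 − 9.8×3.5 = 23.7 → no gain ✓; to a=11.4 gives 110 − 9.8×11.4 = -1.72 → no gain ✓.
High-quality (own payoff 110 − 2.3×11.4 = 83.78): to a=0 gives 37 → no gain ✓; to a=3.5 gives 58 − 2.3×3.5 = 49.95 → no gain ✓.
Mid-quality (own payoff 58 − 5.2×3.5 = 39.8): to a=0 gives 37 → no gain ✓; to a=11.4 gives 110 − 5.2×11.4 = 50.72 → profitable ✗.
5 of the 6 constraints hold; not an equilibrium.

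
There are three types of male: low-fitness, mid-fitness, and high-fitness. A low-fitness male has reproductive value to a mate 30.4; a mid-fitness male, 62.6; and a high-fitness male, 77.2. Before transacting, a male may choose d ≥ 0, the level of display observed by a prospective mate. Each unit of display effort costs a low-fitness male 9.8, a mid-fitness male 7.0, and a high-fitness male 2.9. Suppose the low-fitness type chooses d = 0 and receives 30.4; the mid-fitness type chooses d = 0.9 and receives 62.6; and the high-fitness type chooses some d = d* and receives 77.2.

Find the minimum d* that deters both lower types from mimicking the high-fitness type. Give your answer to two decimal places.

4.78

Low-fitness type (on-path payoff 30.4) won't mimic when 30.4 ≥ 77.2 − 9.8·d*, i.e. d* ≥ 4.78.
Mid-fitness type (on-path payoff 62.6 − 7.0×0.9 = 56.3) won't mimic when 56.3 ≥ 77.2 − 7.0·d*, i.e. d* ≥ 2.99.
Both must hold, so d* = max(4.78, 2.99) = 4.78. The low-fitness type's constraint binds.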